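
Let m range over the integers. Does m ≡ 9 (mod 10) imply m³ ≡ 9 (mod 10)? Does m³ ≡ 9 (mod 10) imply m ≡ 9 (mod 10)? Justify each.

(⟹) Suppose m ≡ 9 (mod 10). Write m = 10j + 9. Then (10j + 9)³ = 1000j³ + 2700j² + 2430j + 729 = 10(100j³ + 270j² + 243j + 72) + 9, so m³ ≡ 9 (mod 10).

(⟸) Conversely, suppose m³ ≡ 9 (mod 10). The only residue r in {0, …, 9} with r³ ≡ 9 (mod 10) is r = 9, so m ≡ 9 (mod 10).

The biconditional holds.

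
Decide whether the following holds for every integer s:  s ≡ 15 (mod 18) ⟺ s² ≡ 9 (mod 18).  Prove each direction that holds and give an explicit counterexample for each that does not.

Converse. This fails: take s = 3. Then 3² = 9 ≡ 9 (mod 18), yet 3 ≡ 3 (mod 18), not 15.

Forward direction. Suppose s ≡ 15 (mod 18). Write s = 18j + 15. Then (18j + 15)² = 324j² + 540j + 225 = 18(18j² + 30j + 12) + 9, so s² ≡ 9 (mod 18).

Only the forward implication holds.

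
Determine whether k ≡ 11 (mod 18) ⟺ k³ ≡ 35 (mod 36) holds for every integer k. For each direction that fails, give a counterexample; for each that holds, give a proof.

Both directions fail.

(⟹) This fails: take k = 29. Then 29 ≡ 11 (mod 18), but 29³ = 24389 ≡ 17 (mod 36), not 35.

(⟸) This fails: take k = 23. Then 23³ = 12167 ≡ 35 (mod 36), yet 23 ≡ 5 (mod 18), not 11.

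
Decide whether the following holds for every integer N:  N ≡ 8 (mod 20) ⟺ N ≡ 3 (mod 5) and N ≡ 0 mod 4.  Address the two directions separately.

Both directions hold.

[⇒] Suppose N ≡ 8 (mod 20); write N = 20j + 8. Since 5 ∣ 20, reducing mod 5 gives N ≡ 8 ≡ 3 (mod 5); since 4 ∣ 20, reducing mod 4 gives N ≡ 8 ≡ 0 (mod 4).

[⇐] Conversely, if N ≡ 3 (mod 5) and N ≡ 0 (mod 4), then by the Chinese remainder theorem N ≡ 8 (mod 20). This is exactly N ≡ 8 (mod 20).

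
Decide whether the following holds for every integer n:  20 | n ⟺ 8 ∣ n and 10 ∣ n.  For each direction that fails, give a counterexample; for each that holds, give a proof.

Only the reverse direction holds.

(⇒) This fails: take n = 20. Certainly 20 ∣ 20, but 8 ∤ 20.

(⇐) Suppose 8 ∣ n and 10 ∣ n. Any common multiple of 8 and 10 is a multiple of their lcm; here lcm(8, 10) = 8·10/gcd(8, 10) = 80/2 = 40, so 40 ∣ n. Since 20 ∣ 40, it follows that 20 ∣ n.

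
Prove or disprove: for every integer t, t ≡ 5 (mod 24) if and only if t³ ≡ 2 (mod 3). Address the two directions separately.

Only the forward implication holds.

(⇐) This fails: take t = 2. Then 2³ = 8 ≡ 2 (mod 3), yet 2 ≡ 2 (mod 24), not 5.

(⇒) Suppose t ≡ 5 (mod 24). Then t³ ≡ 5³ = 125 (mod 24), and since 3 ∣ 24, also t³ ≡ 2 (mod 3).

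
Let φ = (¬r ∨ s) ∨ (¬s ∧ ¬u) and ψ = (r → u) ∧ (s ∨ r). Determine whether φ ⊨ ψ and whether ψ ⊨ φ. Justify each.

(⇒) fails and (⇐) fails.

(→) This fails. Under s = F, u = F, r = F, the left side is true but the right side is false.

(←) This fails. Under s = F, u = T, r = T, the left side is false but the right side is true.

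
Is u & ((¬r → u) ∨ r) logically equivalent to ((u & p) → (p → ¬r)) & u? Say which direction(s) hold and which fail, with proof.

Only the converse holds.

[⇐] Assume the antecedent. If p is true, the antecedent forces (p = T, u = T, r = F), and u & ((¬r → u) ∨ r) holds there. If p is false, the antecedent forces (p = F, u = T, r = F) or (p = F, u = T, r = T), and u & ((¬r → u) ∨ r) holds there. Either way u & ((¬r → u) ∨ r) holds.

[⇒] This fails. Under p = T, u = T, r = T, the left side is true but the right side is false.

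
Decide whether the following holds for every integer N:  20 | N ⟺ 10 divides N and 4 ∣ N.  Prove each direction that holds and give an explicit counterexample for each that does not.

[⇒] If 20 ∣ N, write N = 20q. Since 20 = 2·10, N = 10·(2q), so 10 ∣ N; and since 20 = 5·4, N = 4·(5q), so 4 ∣ N.

[⇐] Suppose 10 ∣ N and 4 ∣ N. Any common multiple of 10 and 4 is a multiple of their lcm; here lcm(10, 4) = 10·4/gcd(10, 4) = 40/2 = 20, so 20 ∣ N.

The biconditional holds.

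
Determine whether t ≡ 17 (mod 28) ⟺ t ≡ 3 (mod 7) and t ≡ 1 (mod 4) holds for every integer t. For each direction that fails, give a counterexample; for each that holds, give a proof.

Both directions hold; the statement is true.

[⇐] If t ≡ 3 (mod 7) and t ≡ 1 (mod 4), then by the Chinese remainder theorem t ≡ 17 (mod 28). This is exactly t ≡ 17 (mod 28).

[⇒] Suppose t ≡ 17 (mod 28); write t = 28j + 17. Since 7 ∣ 28, reducing mod 7 gives t ≡ 17 ≡ 3 (mod 7); since 4 ∣ 28, reducing mod 4 gives t ≡ 17 ≡ 1 (mod 4).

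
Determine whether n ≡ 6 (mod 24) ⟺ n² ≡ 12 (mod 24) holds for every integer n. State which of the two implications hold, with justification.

Only the forward direction holds.

[⇒] Suppose n ≡ 6 (mod 24). Write n = 24j + 6. Then (24j + 6)² = 576j² + 288j + 36 = 24(24j² + 12j + 1) + 12, so n² ≡ 12 (mod 24).

[⇐] This fails: take n = 18. Then 18² = 324 ≡ 12 (mod 24), yet 18 ≡ 18 (mod 24), not 6.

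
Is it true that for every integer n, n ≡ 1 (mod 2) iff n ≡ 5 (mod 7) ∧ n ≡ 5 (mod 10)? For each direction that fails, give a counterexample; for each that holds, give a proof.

(⇒) fails; (⇐) holds.

Forward direction. This fails: n = 1 gives 1 ≡ 1 (mod 2) but 1 ≡ 1 (mod 7), so the conjunction on the right does not hold.

Converse. If n ≡ 5 (mod 7) and n ≡ 5 (mod 10), then by the Chinese remainder theorem n ≡ 5 (mod 70). Since 5 ≡ 1 (mod 2) and 2 ∣ 70, we get n ≡ 1 (mod 2).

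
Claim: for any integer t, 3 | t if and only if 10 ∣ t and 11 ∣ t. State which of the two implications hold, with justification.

Both directions fail.

(⇒) This fails: take t = 3. Certainly 3 ∣ 3, but 10 ∤ 3.

(⇐) This fails: take t = 110. Both 10 ∣ 110 and 11 ∣ 110, yet 110 is not a multiple of 3 (since 110 = 36·3 + 2), so 3 ∤ 110.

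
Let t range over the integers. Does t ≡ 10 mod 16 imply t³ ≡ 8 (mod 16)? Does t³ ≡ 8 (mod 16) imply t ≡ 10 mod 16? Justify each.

(⇒) holds; (⇐) fails.

(⟹) Suppose t ≡ 10 mod 16. Write t = 16j + 10. Then (16j + 10)³ = 4096j³ + 7680j² + 4800j + 1000 = 16(256j³ + 480j² + 300j + 62) + 8, so t³ ≡ 8 (mod 16).

(⟸) This fails: take t = 2. Then 2³ = 8 ≡ 8 (mod 16), yet 2 ≡ 2 (mod 16), not 10.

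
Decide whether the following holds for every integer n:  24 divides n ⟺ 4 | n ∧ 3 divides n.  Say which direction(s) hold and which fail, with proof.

Not equivalent: only (⇒) holds.

(⟸) This fails: take n = 12. Both 4 ∣ 12 and 3 ∣ 12, yet 12 is not a multiple of 24 (since 12 = 0·24 + 12), so 24 ∤ 12.

(⟹) If 24 ∣ n, write n = 24q. Since 24 = 6·4, n = 4·(6q), so 4 ∣ n; and since 24 = 8·3, n = 3·(8q), so 3 ∣ n.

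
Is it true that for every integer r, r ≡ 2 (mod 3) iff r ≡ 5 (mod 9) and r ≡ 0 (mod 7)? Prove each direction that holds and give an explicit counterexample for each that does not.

[⇒] This fails: r = 2 gives 2 ≡ 2 (mod 3) but 2 ≡ 2 (mod 9), so the conjunction on the right does not hold.

[⇐] Conversely, if r ≡ 5 (mod 9) and r ≡ 0 (mod 7), then by the Chinese remainder theorem r ≡ 14 (mod 63). Since 14 ≡ 2 (mod 3) and 3 ∣ 63, we get r ≡ 2 (mod 3).

Only the reverse direction holds.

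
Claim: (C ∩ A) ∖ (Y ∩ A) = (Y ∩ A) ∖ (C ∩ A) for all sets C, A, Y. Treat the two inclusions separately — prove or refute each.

Forward inclusion. This inclusion fails. Take C = {1}, A = {1}, Y = ∅; then 1 ∈ (C ∩ A) ∖ (Y ∩ A) but 1 ∉ (Y ∩ A) ∖ (C ∩ A).

Reverse inclusion. This inclusion fails. Take C = ∅, A = {1}, Y = {1}; then 1 ∈ (Y ∩ A) ∖ (C ∩ A) but 1 ∉ (C ∩ A) ∖ (Y ∩ A).

Neither inclusion holds.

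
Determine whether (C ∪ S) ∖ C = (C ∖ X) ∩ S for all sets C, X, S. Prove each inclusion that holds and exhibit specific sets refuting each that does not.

Both inclusions fail.

(⊆) This inclusion fails. Take C = ∅, X = ∅, S = {1}; then 1 ∈ (C ∪ S) ∖ C but 1 ∉ (C ∖ X) ∩ S.

(⊇) This inclusion fails. Take C = {1}, X = ∅, S = {1}; then 1 ∈ (C ∖ X) ∩ S but 1 ∉ (C ∪ S) ∖ C.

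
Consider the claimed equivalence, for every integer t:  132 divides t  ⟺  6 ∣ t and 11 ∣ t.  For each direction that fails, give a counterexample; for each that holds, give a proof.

(⇒) If 132 ∣ t, write t = 132q. Since 132 = 22·6, t = 6·(22q), so 6 ∣ t; and since 132 = 12·11, t = 11·(12q), so 11 ∣ t.

(⇐) This fails: take t = 66. Both 6 ∣ 66 and 11 ∣ 66, yet 66 is not a multiple of 132 (since 66 = 0·132 + 66), so 132 ∤ 66.

(⇒) holds; (⇐) fails.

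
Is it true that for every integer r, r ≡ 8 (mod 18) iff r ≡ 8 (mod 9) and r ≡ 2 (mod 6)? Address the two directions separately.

Equivalent; both directions hold.

(⇒) Suppose r ≡ 8 (mod 18); write r = 18j + 8. Since 9 ∣ 18, reducing mod 9 gives r ≡ 8 (mod 9); since 6 ∣ 18, reducing mod 6 gives r ≡ 8 ≡ 2 (mod 6).

(⇐) Conversely, if r ≡ 8 (mod 9) and r ≡ 2 (mod 6), then by the Chinese remainder theorem r ≡ 8 (mod 18). This is exactly r ≡ 8 (mod 18).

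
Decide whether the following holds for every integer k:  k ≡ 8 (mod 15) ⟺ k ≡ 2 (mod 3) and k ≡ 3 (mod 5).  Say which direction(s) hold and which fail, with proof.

(⇒) Suppose k ≡ 8 (mod 15); write k = 15j + 8. Since 3 ∣ 15, reducing mod 3 gives k ≡ 8 ≡ 2 (mod 3); since 5 ∣ 15, reducing mod 5 gives k ≡ 8 ≡ 3 (mod 5).

(⇐) Conversely, if k ≡ 2 (mod 3) and k ≡ 3 (mod 5), then by the Chinese remainder theorem k ≡ 8 (mod 15). This is exactly k ≡ 8 (mod 15).

Equivalent; both directions hold.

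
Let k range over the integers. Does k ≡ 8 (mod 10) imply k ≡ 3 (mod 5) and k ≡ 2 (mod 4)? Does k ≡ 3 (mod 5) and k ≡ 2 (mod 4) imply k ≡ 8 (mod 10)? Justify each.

(⇒) fails; (⇐) holds.

(⇐) If k ≡ 3 (mod 5) and k ≡ 2 (mod 4), then by the Chinese remainder theorem k ≡ 18 (mod 20). Since 18 ≡ 8 (mod 10) and 10 ∣ 20, we get k ≡ 8 (mod 10).

(⇒) This fails: k = 8 gives 8 ≡ 8 (mod 10) but 8 ≡ 0 (mod 4), so the conjunction on the right does not hold.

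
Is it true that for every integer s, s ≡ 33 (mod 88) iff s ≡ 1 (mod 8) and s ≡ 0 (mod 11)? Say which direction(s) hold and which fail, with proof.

[⇐] If s ≡ 1 (mod 8) and s ≡ 0 (mod 11), then by the Chinese remainder theorem s ≡ 33 (mod 88). This is exactly s ≡ 33 (mod 88).

[⇒] Suppose s ≡ 33 (mod 88); write s = 88j + 33. Since 8 ∣ 88, reducing mod 8 gives s ≡ 33 ≡ 1 (mod 8); since 11 ∣ 88, reducing mod 11 gives s ≡ 33 ≡ 0 (mod 11).

Both directions hold; the statement is true.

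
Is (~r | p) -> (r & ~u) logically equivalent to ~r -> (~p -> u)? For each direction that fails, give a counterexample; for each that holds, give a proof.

Not equivalent: only (⇒) holds.

[⇒] Assume the antecedent. If p is true, ~r -> (~p -> u) reduces to true regardless of the other variables. If p is false, the antecedent forces (p = F, r = T, u = F) or (p = F, r = T, u = T), and ~r -> (~p -> u) holds there. Either way ~r -> (~p -> u) holds.

[⇐] This fails. Under p = T, r = F, u = F, the left side is false but the right side is true.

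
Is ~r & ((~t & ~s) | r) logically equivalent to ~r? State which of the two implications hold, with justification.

Only the forward direction holds.

[⇐] This fails. Under s = T, r = F, t = F, the left side is false but the right side is true.

[⇒] Assume the antecedent. If s is true, the antecedent cannot hold. If s is false, the antecedent forces (s = F, r = F, t = F), and ~r holds there. Either way ~r holds.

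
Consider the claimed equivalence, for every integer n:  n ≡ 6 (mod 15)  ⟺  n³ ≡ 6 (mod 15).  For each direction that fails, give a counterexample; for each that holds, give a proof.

(⇒) Suppose n ≡ 6 (mod 15). Write n = 15j + 6. Then (15j + 6)³ = 3375j³ + 4050j² + 1620j + 216 = 15(225j³ + 270j² + 108j + 14) + 6, so n³ ≡ 6 (mod 15).

(⇐) Conversely, suppose n³ ≡ 6 (mod 15). The only residue r in {0, …, 14} with r³ ≡ 6 (mod 15) is r = 6, so n ≡ 6 (mod 15).

Both implications hold.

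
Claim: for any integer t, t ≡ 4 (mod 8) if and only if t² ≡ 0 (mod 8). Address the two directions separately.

(⟸) This fails: take t = 0. Then 0² = 0 ≡ 0 (mod 8), yet 0 ≡ 0 (mod 8), not 4.

(⟹) Suppose t ≡ 4 (mod 8). Write t = 8j + 4. Then (8j + 4)² = 64j² + 64j + 16 = 8(8j² + 8j + 2) + 0, so t² ≡ 0 (mod 8).

Not equivalent: only (⇒) holds.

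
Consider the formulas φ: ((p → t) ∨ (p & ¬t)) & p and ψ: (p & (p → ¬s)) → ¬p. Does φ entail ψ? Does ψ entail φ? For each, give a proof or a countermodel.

(⟹) This fails. Under t = F, s = F, p = T, the left side is true but the right side is false.

(⟸) This fails. Under t = F, s = F, p = F, the left side is false but the right side is true.

Neither direction holds.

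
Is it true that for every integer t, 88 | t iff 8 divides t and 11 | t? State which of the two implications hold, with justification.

(⟸) Suppose 8 ∣ t and 11 ∣ t. Any common multiple of 8 and 11 is a multiple of their lcm; here gcd(8, 11) = 1, so lcm(8, 11) = 8·11 = 88, so 88 ∣ t.

(⟹) If 88 ∣ t, write t = 88q. Since 88 = 11·8, t = 8·(11q), so 8 ∣ t; and since 88 = 8·11, t = 11·(8q), so 11 ∣ t.

Both directions hold.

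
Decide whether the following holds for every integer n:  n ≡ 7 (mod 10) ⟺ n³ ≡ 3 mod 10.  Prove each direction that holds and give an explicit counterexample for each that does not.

Equivalent; both directions hold.

[⇐] Suppose n³ ≡ 3 (mod 10). The only residue r in {0, …, 9} with r³ ≡ 3 (mod 10) is r = 7, so n ≡ 7 (mod 10).

[⇒] Suppose n ≡ 7 (mod 10). Write n = 10j + 7. Then (10j + 7)³ = 1000j³ + 2100j² + 1470j + 343 = 10(100j³ + 210j² + 147j + 34) + 3, so n³ ≡ 3 (mod 10).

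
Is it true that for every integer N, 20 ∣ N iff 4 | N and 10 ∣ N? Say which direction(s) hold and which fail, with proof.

Forward direction. If 20 ∣ N, write N = 20q. Since 20 = 5·4, N = 4·(5q), so 4 ∣ N; and since 20 = 2·10, N = 10·(2q), so 10 ∣ N.

Converse. Suppose 4 ∣ N and 10 ∣ N. Any common multiple of 4 and 10 is a multiple of their lcm; here lcm(4, 10) = 4·10/gcd(4, 10) = 40/2 = 20, so 20 ∣ N.

Equivalent; both directions hold.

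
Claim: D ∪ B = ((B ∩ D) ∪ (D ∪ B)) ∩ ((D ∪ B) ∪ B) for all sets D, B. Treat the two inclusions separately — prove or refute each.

Both inclusions hold.

Forward inclusion. Let x ∈ D ∪ B. Then either x ∈ D and x ∉ B; or x ∈ B and x ∉ D; or x ∈ D ∩ B. In each case x ∈ ((B ∩ D) ∪ (D ∪ B)) ∩ ((D ∪ B) ∪ B), so D ∪ B ⊆ ((B ∩ D) ∪ (D ∪ B)) ∩ ((D ∪ B) ∪ B).

Reverse inclusion. Let x ∈ ((B ∩ D) ∪ (D ∪ B)) ∩ ((D ∪ B) ∪ B). Then either x ∈ D and x ∉ B; or x ∈ B and x ∉ D; or x ∈ D ∩ B. In each case x ∈ D ∪ B, so ((B ∩ D) ∪ (D ∪ B)) ∩ ((D ∪ B) ∪ B) ⊆ D ∪ B.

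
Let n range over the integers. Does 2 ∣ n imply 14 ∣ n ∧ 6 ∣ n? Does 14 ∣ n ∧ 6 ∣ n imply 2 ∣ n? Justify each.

(⇒) This fails: take n = 2. Certainly 2 ∣ 2, but 14 ∤ 2.

(⇐) Suppose 14 ∣ n and 6 ∣ n. Any common multiple of 14 and 6 is a multiple of their lcm; here lcm(14, 6) = 14·6/gcd(14, 6) = 84/2 = 42, so 42 ∣ n. Since 2 ∣ 42, it follows that 2 ∣ n.

(⇒) fails; (⇐) holds.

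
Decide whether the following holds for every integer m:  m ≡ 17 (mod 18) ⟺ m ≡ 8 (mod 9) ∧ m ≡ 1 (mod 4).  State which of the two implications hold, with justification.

(⟹) This fails: m = 35 gives 35 ≡ 17 (mod 18) but 35 ≡ 3 (mod 4), so the conjunction on the right does not hold.

(⟸) Conversely, if m ≡ 8 (mod 9) and m ≡ 1 (mod 4), then by the Chinese remainder theorem m ≡ 17 (mod 36). Since 17 ≡ 17 (mod 18) and 18 ∣ 36, we get m ≡ 17 (mod 18).

Only the reverse direction holds.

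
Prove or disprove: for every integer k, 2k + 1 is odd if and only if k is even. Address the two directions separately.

Only the reverse direction holds.

(⇐) Suppose k is even. Since 2 is even, 2k is even for every k, so 2k + 1 has the same parity as 1, which is odd. Hence 2k + 1 is odd.

(⇒) This fails: take k = 3. Then 2k + 1 = 7, which is odd, yet k = 3 is odd, not even.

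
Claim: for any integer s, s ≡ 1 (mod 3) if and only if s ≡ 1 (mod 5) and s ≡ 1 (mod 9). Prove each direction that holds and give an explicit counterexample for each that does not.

Not equivalent: only (⇐) holds.

(⇒) This fails: s = 34 gives 34 ≡ 1 (mod 3) but 34 ≡ 4 (mod 5), so the conjunction on the right does not hold.

(⇐) Conversely, if s ≡ 1 (mod 5) and s ≡ 1 (mod 9), then by the Chinese remainder theorem s ≡ 1 (mod 45). Since 1 ≡ 1 (mod 3) and 3 ∣ 45, we get s ≡ 1 (mod 3).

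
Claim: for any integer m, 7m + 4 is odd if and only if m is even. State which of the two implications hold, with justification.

(⇒) This fails: m = 5 gives 7m + 4 = 39, which is odd, but 5 is odd, not even.

(⇐) This also fails: m = 2 is even, but 7m + 4 = 18 is even, not odd.

Both directions fail.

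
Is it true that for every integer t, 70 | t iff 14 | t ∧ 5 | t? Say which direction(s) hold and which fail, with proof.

(→) If 70 ∣ t, write t = 70q. Since 70 = 5·14, t = 14·(5q), so 14 ∣ t; and since 70 = 14·5, t = 5·(14q), so 5 ∣ t.

(←) Suppose 14 ∣ t and 5 ∣ t. Any common multiple of 14 and 5 is a multiple of their lcm; here gcd(14, 5) = 1, so lcm(14, 5) = 14·5 = 70, so 70 ∣ t.

The biconditional holds.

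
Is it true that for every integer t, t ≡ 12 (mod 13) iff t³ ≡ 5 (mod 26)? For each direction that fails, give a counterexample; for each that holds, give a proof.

(⟹) This fails: take t = 12. Then 12 ≡ 12 (mod 13), but 12³ = 1728 ≡ 12 (mod 26), not 5.

(⟸) This fails: take t = 7. Then 7³ = 343 ≡ 5 (mod 26), yet 7 ≡ 7 (mod 13), not 12.

Neither implication holds.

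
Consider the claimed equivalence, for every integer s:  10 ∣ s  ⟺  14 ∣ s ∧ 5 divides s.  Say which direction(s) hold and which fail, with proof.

(⇒) fails; (⇐) holds.

[⇒] This fails: take s = 10. Certainly 10 ∣ 10, but 14 ∤ 10.

[⇐] Suppose 14 ∣ s and 5 ∣ s. Any common multiple of 14 and 5 is a multiple of their lcm; here gcd(14, 5) = 1, so lcm(14, 5) = 14·5 = 70, so 70 ∣ s. Since 10 ∣ 70, it follows that 10 ∣ s.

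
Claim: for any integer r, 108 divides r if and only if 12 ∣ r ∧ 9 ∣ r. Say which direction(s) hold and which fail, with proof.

The forward direction holds; the converse fails.

[⇐] This fails: take r = 36. Both 12 ∣ 36 and 9 ∣ 36, yet 36 is not a multiple of 108 (since 36 = 0·108 + 36), so 108 ∤ 36.

[⇒] If 108 ∣ r, write r = 108q. Since 108 = 9·12, r = 12·(9q), so 12 ∣ r; and since 108 = 12·9, r = 9·(12q), so 9 ∣ r.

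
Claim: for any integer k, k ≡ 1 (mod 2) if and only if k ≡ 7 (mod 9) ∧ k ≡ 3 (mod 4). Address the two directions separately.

[⇒] This fails: k = 1 gives 1 ≡ 1 (mod 2) but 1 ≡ 1 (mod 9), so the conjunction on the right does not hold.

[⇐] Conversely, if k ≡ 7 (mod 9) and k ≡ 3 (mod 4), then by the Chinese remainder theorem k ≡ 7 (mod 36). Since 7 ≡ 1 (mod 2) and 2 ∣ 36, we get k ≡ 1 (mod 2).

Only the reverse direction holds.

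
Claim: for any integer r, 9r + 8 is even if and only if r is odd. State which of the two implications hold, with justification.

Neither implication holds.

(→) This fails: r = 6 gives 9r + 8 = 62, which is even, but 6 is even, not odd.

(←) This also fails: r = 1 is odd, but 9r + 8 = 17 is odd, not even.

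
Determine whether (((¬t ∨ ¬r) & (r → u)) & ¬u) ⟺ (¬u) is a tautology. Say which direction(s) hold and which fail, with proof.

(⇐) This fails. Under u = F, r = T, t = F, the left side is false but the right side is true.

(⇒) Assume the antecedent. If u is true, the antecedent cannot hold. If u is false, ¬u reduces to true regardless of the other variables. Either way ¬u holds.

(⇒) holds; (⇐) fails.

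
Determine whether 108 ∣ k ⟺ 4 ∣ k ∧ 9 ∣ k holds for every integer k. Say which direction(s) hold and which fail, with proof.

(⇐) This fails: take k = 36. Both 4 ∣ 36 and 9 ∣ 36, yet 36 is not a multiple of 108 (since 36 = 0·108 + 36), so 108 ∤ 36.

(⇒) If 108 ∣ k, write k = 108q. Since 108 = 27·4, k = 4·(27q), so 4 ∣ k; and since 108 = 12·9, k = 9·(12q), so 9 ∣ k.

Not equivalent: only (⇒) holds.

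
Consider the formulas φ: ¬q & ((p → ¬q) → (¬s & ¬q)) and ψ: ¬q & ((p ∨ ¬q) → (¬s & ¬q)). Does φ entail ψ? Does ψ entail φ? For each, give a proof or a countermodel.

(⇒) Assume the antecedent. If s is true, the antecedent cannot hold. If s is false, the antecedent forces (s = F, q = F, p = F) or (s = F, q = F, p = T), and ¬q & ((p ∨ ¬q) → (¬s & ¬q)) holds there. Either way ¬q & ((p ∨ ¬q) → (¬s & ¬q)) holds.

(⇐) Assume the antecedent. If s is true, the antecedent cannot hold. If s is false, the antecedent forces (s = F, q = F, p = F) or (s = F, q = F, p = T), and ¬q & ((p → ¬q) → (¬s & ¬q)) holds there. Either way ¬q & ((p → ¬q) → (¬s & ¬q)) holds.

Both implications hold.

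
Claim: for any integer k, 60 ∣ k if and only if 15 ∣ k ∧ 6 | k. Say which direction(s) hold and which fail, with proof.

Only the forward direction holds.

[⇒] If 60 ∣ k, write k = 60q. Since 60 = 4·15, k = 15·(4q), so 15 ∣ k; and since 60 = 10·6, k = 6·(10q), so 6 ∣ k.

[⇐] This fails: take k = 30. Both 15 ∣ 30 and 6 ∣ 30, yet 30 is not a multiple of 60 (since 30 = 0·60 + 30), so 60 ∤ 30.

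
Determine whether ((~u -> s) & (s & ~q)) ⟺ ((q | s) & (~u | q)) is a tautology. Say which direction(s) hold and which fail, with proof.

(⟹) This fails. Under u = T, s = T, q = F, the left side is true but the right side is false.

(⟸) This fails. Under u = F, s = F, q = T, the left side is false but the right side is true.

(⇒) fails and (⇐) fails.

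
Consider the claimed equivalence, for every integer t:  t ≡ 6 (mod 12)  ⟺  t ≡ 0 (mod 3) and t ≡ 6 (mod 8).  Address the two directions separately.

The forward direction fails; the converse holds.

(⇒) This fails: t = 18 gives 18 ≡ 6 (mod 12) but 18 ≡ 2 (mod 8), so the conjunction on the right does not hold.

(⇐) Conversely, if t ≡ 0 (mod 3) and t ≡ 6 (mod 8), then by the Chinese remainder theorem t ≡ 6 (mod 24). Since 6 ≡ 6 (mod 12) and 12 ∣ 24, we get t ≡ 6 (mod 12).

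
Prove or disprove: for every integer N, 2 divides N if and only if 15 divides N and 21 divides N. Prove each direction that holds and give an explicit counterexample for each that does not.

Both directions fail.

(⟹) This fails: take N = 2. Certainly 2 ∣ 2, but 15 ∤ 2.

(⟸) This fails: take N = 105. Both 15 ∣ 105 and 21 ∣ 105, yet 105 is not a multiple of 2 (since 105 = 52·2 + 1), so 2 ∤ 105.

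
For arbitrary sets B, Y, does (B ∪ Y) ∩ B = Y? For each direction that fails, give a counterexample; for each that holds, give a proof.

Neither inclusion holds.

(⊆) This inclusion fails. Take B = {1}, Y = ∅; then 1 ∈ (B ∪ Y) ∩ B but 1 ∉ Y.

(⊇) This inclusion fails. Take B = ∅, Y = {1}; then 1 ∈ Y but 1 ∉ (B ∪ Y) ∩ B.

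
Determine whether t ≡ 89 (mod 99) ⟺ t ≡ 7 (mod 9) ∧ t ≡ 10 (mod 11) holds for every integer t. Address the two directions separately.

(→) This fails: t = 89 gives 89 ≡ 89 (mod 99) but 89 ≡ 8 (mod 9), so the conjunction on the right does not hold.

(←) This fails: t = 43 satisfies both congruences on the right (43 ≡ 7 mod 9 and 43 ≡ 10 mod 11) yet 43 ≡ 43 (mod 99), not 89.

(⇒) fails and (⇐) fails.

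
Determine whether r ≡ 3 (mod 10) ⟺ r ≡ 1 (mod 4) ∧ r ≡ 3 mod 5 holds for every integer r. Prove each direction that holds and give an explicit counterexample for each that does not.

Only the converse holds.

(→) This fails: r = 3 gives 3 ≡ 3 (mod 10) but 3 ≡ 3 (mod 4), so the conjunction on the right does not hold.

(←) Conversely, if r ≡ 1 (mod 4) and r ≡ 3 (mod 5), then by the Chinese remainder theorem r ≡ 13 (mod 20). Since 13 ≡ 3 (mod 10) and 10 ∣ 20, we get r ≡ 3 (mod 10).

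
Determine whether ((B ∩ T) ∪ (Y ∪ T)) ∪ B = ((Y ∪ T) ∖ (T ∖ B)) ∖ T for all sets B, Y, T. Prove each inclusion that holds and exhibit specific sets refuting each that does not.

(⊆) fails; (⊇) holds.

Reverse inclusion. Let x ∈ ((Y ∪ T) ∖ (T ∖ B)) ∖ T. Then either x ∈ Y and x ∉ B, T; or x ∈ B ∩ Y and x ∉ T. In each case x ∈ ((B ∩ T) ∪ (Y ∪ T)) ∪ B, so ((Y ∪ T) ∖ (T ∖ B)) ∖ T ⊆ ((B ∩ T) ∪ (Y ∪ T)) ∪ B.

Forward inclusion. This inclusion fails. Take B = {1}, Y = ∅, T = ∅; then 1 ∈ ((B ∩ T) ∪ (Y ∪ T)) ∪ B but 1 ∉ ((Y ∪ T) ∖ (T ∖ B)) ∖ T.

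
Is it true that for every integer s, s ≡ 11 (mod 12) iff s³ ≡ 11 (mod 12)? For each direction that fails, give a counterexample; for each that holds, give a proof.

(⟹) Suppose s ≡ 11 (mod 12). Write s = 12j + 11. Then (12j + 11)³ = 1728j³ + 4752j² + 4356j + 1331 = 12(144j³ + 396j² + 363j + 110) + 11, so s³ ≡ 11 (mod 12).

(⟸) Conversely, suppose s³ ≡ 11 (mod 12). The only residue r in {0, …, 11} with r³ ≡ 11 (mod 12) is r = 11, so s ≡ 11 (mod 12).

The biconditional holds.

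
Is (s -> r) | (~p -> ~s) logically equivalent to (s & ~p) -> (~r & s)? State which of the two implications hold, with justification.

(⇒) This fails. Under p = F, r = T, s = T, the left side is true but the right side is false.

(⇐) This fails. Under p = F, r = F, s = T, the left side is false but the right side is true.

(⇒) fails and (⇐) fails.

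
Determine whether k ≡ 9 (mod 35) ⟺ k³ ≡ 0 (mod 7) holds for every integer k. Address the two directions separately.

(⇒) fails and (⇐) fails.

Forward direction. This fails: take k = 9. Then 9 ≡ 9 (mod 35), but 9³ = 729 ≡ 1 (mod 7), not 0.

Converse. This fails: take k = 0. Then 0³ = 0 ≡ 0 (mod 7), yet 0 ≡ 0 (mod 35), not 9.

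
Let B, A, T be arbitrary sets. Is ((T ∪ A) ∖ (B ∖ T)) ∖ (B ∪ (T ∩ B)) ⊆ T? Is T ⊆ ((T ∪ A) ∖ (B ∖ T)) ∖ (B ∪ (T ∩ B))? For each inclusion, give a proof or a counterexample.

(⟹) This inclusion fails. Take B = ∅, A = {1}, T = ∅; then 1 ∈ ((T ∪ A) ∖ (B ∖ T)) ∖ (B ∪ (T ∩ B)) but 1 ∉ T.

(⟸) This inclusion fails. Take B = {1}, A = ∅, T = {1}; then 1 ∈ T but 1 ∉ ((T ∪ A) ∖ (B ∖ T)) ∖ (B ∪ (T ∩ B)).

Neither inclusion holds.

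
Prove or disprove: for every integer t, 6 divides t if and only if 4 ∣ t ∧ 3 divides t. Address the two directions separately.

The forward direction fails; the converse holds.

(→) This fails: take t = 6. Certainly 6 ∣ 6, but 4 ∤ 6.

(←) Suppose 4 ∣ t and 3 ∣ t. Any common multiple of 4 and 3 is a multiple of their lcm; here gcd(4, 3) = 1, so lcm(4, 3) = 4·3 = 12, so 12 ∣ t. Since 6 ∣ 12, it follows that 6 ∣ t.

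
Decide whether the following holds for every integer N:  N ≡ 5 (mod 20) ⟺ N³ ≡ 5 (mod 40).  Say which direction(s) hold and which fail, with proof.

Not equivalent: only (⇐) holds.

(⇐) The residues r modulo 40 with r³ ≡ 5 (mod 40) are exactly {5}, and each is ≡ 5 (mod 20).

(⇒) This fails: take N = 25. Then 25 ≡ 5 (mod 20), but 25³ = 15625 ≡ 25 (mod 40), not 5.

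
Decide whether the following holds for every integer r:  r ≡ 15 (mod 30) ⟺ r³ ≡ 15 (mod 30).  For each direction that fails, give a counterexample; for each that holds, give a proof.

Equivalent; both directions hold.

Forward direction. Suppose r ≡ 15 (mod 30). Write r = 30j + 15. Then (30j + 15)³ = 27000j³ + 40500j² + 20250j + 3375 = 30(900j³ + 1350j² + 675j + 112) + 15, so r³ ≡ 15 (mod 30).

Converse. Suppose r³ ≡ 15 (mod 30). The only residue r in {0, …, 29} with r³ ≡ 15 (mod 30) is r = 15, so r ≡ 15 (mod 30).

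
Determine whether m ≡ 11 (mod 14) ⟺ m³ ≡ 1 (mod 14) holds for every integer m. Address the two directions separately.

[⇒] Suppose m ≡ 11 (mod 14). Write m = 14j + 11. Then (14j + 11)³ = 2744j³ + 6468j² + 5082j + 1331 = 14(196j³ + 462j² + 363j + 95) + 1, so m³ ≡ 1 (mod 14).

[⇐] This fails: take m = 1. Then 1³ = 1 ≡ 1 (mod 14), yet 1 ≡ 1 (mod 14), not 11.

The forward direction holds; the converse fails.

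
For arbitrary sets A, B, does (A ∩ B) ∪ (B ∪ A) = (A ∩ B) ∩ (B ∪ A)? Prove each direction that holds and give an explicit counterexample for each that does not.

Forward inclusion. This inclusion fails. Take A = {1}, B = ∅; then 1 ∈ (A ∩ B) ∪ (B ∪ A) but 1 ∉ (A ∩ B) ∩ (B ∪ A).

Reverse inclusion. Let x ∈ (A ∩ B) ∩ (B ∪ A). Then x ∈ A ∩ B, from which x ∈ (A ∩ B) ∪ (B ∪ A).

The sets are not equal: only the reverse inclusion holds.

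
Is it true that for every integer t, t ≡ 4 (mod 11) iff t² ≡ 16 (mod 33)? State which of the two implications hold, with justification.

(→) This fails: take t = 15. Then 15 ≡ 4 (mod 11), but 15² = 225 ≡ 27 (mod 33), not 16.

(←) This fails: take t = 7. Then 7² = 49 ≡ 16 (mod 33), yet 7 ≡ 7 (mod 11), not 4.

Neither direction holds.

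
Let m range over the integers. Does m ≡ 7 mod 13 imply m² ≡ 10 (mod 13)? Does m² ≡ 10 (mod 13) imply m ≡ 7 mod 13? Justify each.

(→) Suppose m ≡ 7 mod 13. Write m = 13j + 7. Then (13j + 7)² = 169j² + 182j + 49 = 13(13j² + 14j + 3) + 10, so m² ≡ 10 (mod 13).

(←) This fails: take m = 6. Then 6² = 36 ≡ 10 (mod 13), yet 6 ≡ 6 (mod 13), not 7.

The forward direction holds; the converse fails.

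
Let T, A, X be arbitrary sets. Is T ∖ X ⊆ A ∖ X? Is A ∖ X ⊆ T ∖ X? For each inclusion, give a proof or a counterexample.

Forward inclusion. This inclusion fails. Take T = {1}, A = ∅, X = ∅; then 1 ∈ T ∖ X but 1 ∉ A ∖ X.

Reverse inclusion. This inclusion fails. Take T = ∅, A = {1}, X = ∅; then 1 ∈ A ∖ X but 1 ∉ T ∖ X.

Both inclusions fail.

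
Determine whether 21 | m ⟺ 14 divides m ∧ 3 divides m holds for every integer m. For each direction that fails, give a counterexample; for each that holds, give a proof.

Only the converse holds.

[⇒] This fails: take m = 21. Certainly 21 ∣ 21, but 14 ∤ 21.

[⇐] Suppose 14 ∣ m and 3 ∣ m. Any common multiple of 14 and 3 is a multiple of their lcm; here gcd(14, 3) = 1, so lcm(14, 3) = 14·3 = 42, so 42 ∣ m. Since 21 ∣ 42, it follows that 21 ∣ m.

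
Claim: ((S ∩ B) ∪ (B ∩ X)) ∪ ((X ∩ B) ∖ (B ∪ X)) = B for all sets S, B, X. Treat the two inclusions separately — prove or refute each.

Only the forward inclusion holds.

Reverse inclusion. This inclusion fails. Take S = ∅, B = {1}, X = ∅; then 1 ∈ B but 1 ∉ ((S ∩ B) ∪ (B ∩ X)) ∪ ((X ∩ B) ∖ (B ∪ X)).

Forward inclusion. Let x ∈ ((S ∩ B) ∪ (B ∩ X)) ∪ ((X ∩ B) ∖ (B ∪ X)). Then either x ∈ S ∩ B and x ∉ X; or x ∈ B ∩ X and x ∉ S; or x ∈ S ∩ B ∩ X. In each case x ∈ B, so ((S ∩ B) ∪ (B ∩ X)) ∪ ((X ∩ B) ∖ (B ∪ X)) ⊆ B.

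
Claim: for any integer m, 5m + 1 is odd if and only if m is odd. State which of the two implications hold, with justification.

[⇒] This fails: m = 4 gives 5m + 1 = 21, which is odd, but 4 is even, not odd.

[⇐] This also fails: m = 5 is odd, but 5m + 1 = 26 is even, not odd.

Neither direction holds.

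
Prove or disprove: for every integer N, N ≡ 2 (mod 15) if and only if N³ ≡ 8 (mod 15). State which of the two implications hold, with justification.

(⇐) Suppose N³ ≡ 8 (mod 15). The only residue r in {0, …, 14} with r³ ≡ 8 (mod 15) is r = 2, so N ≡ 2 (mod 15).

(⇒) Suppose N ≡ 2 (mod 15). Write N = 15j + 2. Then (15j + 2)³ = 3375j³ + 1350j² + 180j + 8 = 15(225j³ + 90j² + 12j) + 8, so N³ ≡ 8 (mod 15).

Equivalent; both directions hold.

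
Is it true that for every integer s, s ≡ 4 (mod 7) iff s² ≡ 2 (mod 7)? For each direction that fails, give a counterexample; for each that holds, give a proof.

Not equivalent: only (⇒) holds.

(⟸) This fails: take s = 3. Then 3² = 9 ≡ 2 (mod 7), yet 3 ≡ 3 (mod 7), not 4.

(⟹) Suppose s ≡ 4 (mod 7). Write s = 7j + 4. Then (7j + 4)² = 49j² + 56j + 16 = 7(7j² + 8j + 2) + 2, so s² ≡ 2 (mod 7).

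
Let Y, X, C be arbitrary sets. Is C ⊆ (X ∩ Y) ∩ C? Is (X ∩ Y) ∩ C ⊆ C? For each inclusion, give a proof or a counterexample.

(⟹) This inclusion fails. Take Y = ∅, X = ∅, C = {1}; then 1 ∈ C but 1 ∉ (X ∩ Y) ∩ C.

(⟸) Let x ∈ (X ∩ Y) ∩ C. Then x ∈ Y ∩ X ∩ C, from which x ∈ C.

The sets are not equal: only the reverse inclusion holds.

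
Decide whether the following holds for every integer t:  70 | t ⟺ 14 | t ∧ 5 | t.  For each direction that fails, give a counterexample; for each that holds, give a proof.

(→) If 70 ∣ t, write t = 70q. Since 70 = 5·14, t = 14·(5q), so 14 ∣ t; and since 70 = 14·5, t = 5·(14q), so 5 ∣ t.

(←) Suppose 14 ∣ t and 5 ∣ t. Any common multiple of 14 and 5 is a multiple of their lcm; here gcd(14, 5) = 1, so lcm(14, 5) = 14·5 = 70, so 70 ∣ t.

Equivalent; both directions hold.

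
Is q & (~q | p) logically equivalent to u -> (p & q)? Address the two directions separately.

[⇒] Assume the antecedent. If p is true, the antecedent forces (p = T, u = F, q = T) or (p = T, u = T, q = T), and u -> (p & q) holds there. If p is false, the antecedent cannot hold. Either way u -> (p & q) holds.

[⇐] This fails. Under p = F, u = F, q = F, the left side is false but the right side is true.

The forward direction holds; the converse fails.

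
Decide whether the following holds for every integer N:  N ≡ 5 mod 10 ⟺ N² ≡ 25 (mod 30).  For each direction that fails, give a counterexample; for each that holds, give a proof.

(⇒) fails; (⇐) holds.

Forward direction. This fails: take N = 15. Then 15 ≡ 5 (mod 10), but 15² = 225 ≡ 15 (mod 30), not 25.

Converse. The residues r modulo 30 with r² ≡ 25 (mod 30) are exactly {5, 25}, and each is ≡ 5 (mod 10).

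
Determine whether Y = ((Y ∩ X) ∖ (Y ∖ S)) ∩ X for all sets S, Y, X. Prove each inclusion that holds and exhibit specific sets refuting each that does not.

Only the reverse inclusion holds.

(⊆) This inclusion fails. Take S = ∅, Y = {1}, X = ∅; then 1 ∈ Y but 1 ∉ ((Y ∩ X) ∖ (Y ∖ S)) ∩ X.

(⊇) Let x ∈ ((Y ∩ X) ∖ (Y ∖ S)) ∩ X. Then x ∈ S ∩ Y ∩ X, from which x ∈ Y.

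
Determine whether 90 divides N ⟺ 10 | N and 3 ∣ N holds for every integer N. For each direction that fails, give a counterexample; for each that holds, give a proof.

The forward direction holds; the converse fails.

[⇒] If 90 ∣ N, write N = 90q. Since 90 = 9·10, N = 10·(9q), so 10 ∣ N; and since 90 = 30·3, N = 3·(30q), so 3 ∣ N.

[⇐] This fails: take N = 30. Both 10 ∣ 30 and 3 ∣ 30, yet 30 is not a multiple of 90 (since 30 = 0·90 + 30), so 90 ∤ 30.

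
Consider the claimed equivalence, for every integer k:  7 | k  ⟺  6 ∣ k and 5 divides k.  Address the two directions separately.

(⟹) This fails: take k = 7. Certainly 7 ∣ 7, but 6 ∤ 7.

(⟸) This fails: take k = 30. Both 6 ∣ 30 and 5 ∣ 30, yet 30 is not a multiple of 7 (since 30 = 4·7 + 2), so 7 ∤ 30.

Neither implication holds.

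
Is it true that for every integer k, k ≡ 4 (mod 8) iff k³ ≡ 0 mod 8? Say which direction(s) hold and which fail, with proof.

(⇐) This fails: take k = 0. Then 0³ = 0 ≡ 0 (mod 8), yet 0 ≡ 0 (mod 8), not 4.

(⇒) Suppose k ≡ 4 (mod 8). Write k = 8j + 4. Then (8j + 4)³ = 512j³ + 768j² + 384j + 64 = 8(64j³ + 96j² + 48j + 8) + 0, so k³ ≡ 0 (mod 8).

Not equivalent: only (⇒) holds.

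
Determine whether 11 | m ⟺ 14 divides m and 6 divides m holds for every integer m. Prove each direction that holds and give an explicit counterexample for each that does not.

[⇒] This fails: take m = 11. Certainly 11 ∣ 11, but 14 ∤ 11.

[⇐] This fails: take m = 42. Both 14 ∣ 42 and 6 ∣ 42, yet 42 is not a multiple of 11 (since 42 = 3·11 + 9), so 11 ∤ 42.

Neither direction holds.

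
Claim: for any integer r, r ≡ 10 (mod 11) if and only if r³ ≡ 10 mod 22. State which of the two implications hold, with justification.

(⟹) This fails: take r = 21. Then 21 ≡ 10 (mod 11), but 21³ = 9261 ≡ 21 (mod 22), not 10.

(⟸) Conversely, the residues r modulo 22 with r³ ≡ 10 (mod 22) are exactly {10}, and each is ≡ 10 (mod 11).

Not equivalent: only (⇐) holds.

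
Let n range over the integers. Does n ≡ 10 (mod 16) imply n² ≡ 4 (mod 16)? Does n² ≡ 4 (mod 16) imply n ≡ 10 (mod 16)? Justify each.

The forward direction holds; the converse fails.

(⇒) Suppose n ≡ 10 (mod 16). Write n = 16j + 10. Then (16j + 10)² = 256j² + 320j + 100 = 16(16j² + 20j + 6) + 4, so n² ≡ 4 (mod 16).

(⇐) This fails: take n = 2. Then 2² = 4 ≡ 4 (mod 16), yet 2 ≡ 2 (mod 16), not 10.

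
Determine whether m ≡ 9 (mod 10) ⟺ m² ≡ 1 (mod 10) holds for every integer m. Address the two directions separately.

Only the forward direction holds.

[⇒] Suppose m ≡ 9 (mod 10). Write m = 10j + 9. Then (10j + 9)² = 100j² + 180j + 81 = 10(10j² + 18j + 8) + 1, so m² ≡ 1 (mod 10).

[⇐] This fails: take m = 1. Then 1² = 1 ≡ 1 (mod 10), yet 1 ≡ 1 (mod 10), not 9.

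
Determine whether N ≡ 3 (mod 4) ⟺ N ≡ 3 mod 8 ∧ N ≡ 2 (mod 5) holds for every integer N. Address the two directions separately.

The forward direction fails; the converse holds.

Forward direction. This fails: N = 3 gives 3 ≡ 3 (mod 4) but 3 ≡ 3 (mod 5), so the conjunction on the right does not hold.

Converse. If N ≡ 3 (mod 8) and N ≡ 2 (mod 5), then by the Chinese remainder theorem N ≡ 27 (mod 40). Since 27 ≡ 3 (mod 4) and 4 ∣ 40, we get N ≡ 3 (mod 4).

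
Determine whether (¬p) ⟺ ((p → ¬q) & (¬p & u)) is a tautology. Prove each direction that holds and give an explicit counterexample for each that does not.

[⇒] This fails. Under q = F, u = F, p = F, the left side is true but the right side is false.

[⇐] Assume the antecedent. If q is true, the antecedent forces (q = T, u = T, p = F), and ¬p holds there. If q is false, the antecedent forces (q = F, u = T, p = F), and ¬p holds there. Either way ¬p holds.

Not equivalent: only (⇐) holds.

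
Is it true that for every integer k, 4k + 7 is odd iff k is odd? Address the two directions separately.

The forward direction fails; the converse holds.

[⇒] This fails: take k = 6. Then 4k + 7 = 31, which is odd, yet k = 6 is even, not odd.

[⇐] Suppose k is odd. Since 4 is even, 4k is even for every k, so 4k + 7 has the same parity as 7, which is odd. Hence 4k + 7 is odd.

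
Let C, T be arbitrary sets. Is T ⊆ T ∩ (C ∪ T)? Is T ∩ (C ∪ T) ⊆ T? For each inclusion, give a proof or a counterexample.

(⟸) Let x ∈ T ∩ (C ∪ T). Then either x ∈ T and x ∉ C; or x ∈ C ∩ T. In each case x ∈ T, so T ∩ (C ∪ T) ⊆ T.

(⟹) Let x ∈ T. Then either x ∈ T and x ∉ C; or x ∈ C ∩ T. In each case x ∈ T ∩ (C ∪ T), so T ⊆ T ∩ (C ∪ T).

Both inclusions hold; the sets are equal.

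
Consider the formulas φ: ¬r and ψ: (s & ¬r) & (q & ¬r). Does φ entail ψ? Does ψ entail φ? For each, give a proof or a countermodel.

(⇒) fails; (⇐) holds.

[⇒] This fails. Under q = F, r = F, s = F, the left side is true but the right side is false.

[⇐] Assume the antecedent. If q is true, the antecedent forces (q = T, r = F, s = T), and ¬r holds there. If q is false, the antecedent cannot hold. Either way ¬r holds.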